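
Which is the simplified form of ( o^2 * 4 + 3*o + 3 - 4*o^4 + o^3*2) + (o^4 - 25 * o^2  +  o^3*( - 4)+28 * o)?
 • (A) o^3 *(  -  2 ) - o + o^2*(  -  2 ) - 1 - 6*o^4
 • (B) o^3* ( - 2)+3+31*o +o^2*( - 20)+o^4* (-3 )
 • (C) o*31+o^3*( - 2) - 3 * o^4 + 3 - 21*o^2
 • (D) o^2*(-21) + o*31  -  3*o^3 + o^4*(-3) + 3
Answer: C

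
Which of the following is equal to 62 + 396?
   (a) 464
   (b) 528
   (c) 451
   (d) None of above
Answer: d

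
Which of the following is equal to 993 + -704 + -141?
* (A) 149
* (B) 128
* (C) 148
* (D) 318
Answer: C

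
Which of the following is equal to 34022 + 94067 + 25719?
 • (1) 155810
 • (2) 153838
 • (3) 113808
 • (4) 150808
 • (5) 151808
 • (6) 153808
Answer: 6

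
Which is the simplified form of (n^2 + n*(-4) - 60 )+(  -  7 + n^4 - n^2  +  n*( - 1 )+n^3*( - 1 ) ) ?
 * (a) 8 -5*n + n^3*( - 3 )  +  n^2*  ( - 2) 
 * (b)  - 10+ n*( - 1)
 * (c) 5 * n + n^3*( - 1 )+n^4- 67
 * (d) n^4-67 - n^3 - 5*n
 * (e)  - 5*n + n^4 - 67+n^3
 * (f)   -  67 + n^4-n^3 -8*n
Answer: d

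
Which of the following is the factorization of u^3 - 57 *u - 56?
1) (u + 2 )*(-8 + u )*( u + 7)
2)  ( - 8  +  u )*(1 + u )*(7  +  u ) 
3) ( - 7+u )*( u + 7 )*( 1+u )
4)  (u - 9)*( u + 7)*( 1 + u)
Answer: 2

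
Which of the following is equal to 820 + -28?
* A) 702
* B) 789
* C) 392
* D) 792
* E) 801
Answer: D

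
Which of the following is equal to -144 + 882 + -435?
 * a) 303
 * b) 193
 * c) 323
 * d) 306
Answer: a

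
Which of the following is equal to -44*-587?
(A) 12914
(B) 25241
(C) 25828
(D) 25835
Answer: C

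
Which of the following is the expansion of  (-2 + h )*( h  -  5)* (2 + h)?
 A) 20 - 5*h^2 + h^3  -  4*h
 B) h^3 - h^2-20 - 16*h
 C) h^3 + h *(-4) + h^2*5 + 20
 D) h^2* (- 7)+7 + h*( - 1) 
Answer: A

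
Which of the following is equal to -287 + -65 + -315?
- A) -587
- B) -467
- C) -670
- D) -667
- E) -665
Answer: D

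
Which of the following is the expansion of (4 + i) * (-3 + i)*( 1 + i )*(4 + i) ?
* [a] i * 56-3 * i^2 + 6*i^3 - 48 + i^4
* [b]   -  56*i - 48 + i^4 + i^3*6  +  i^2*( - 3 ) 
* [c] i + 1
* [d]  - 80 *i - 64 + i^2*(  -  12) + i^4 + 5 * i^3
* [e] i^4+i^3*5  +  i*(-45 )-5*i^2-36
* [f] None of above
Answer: b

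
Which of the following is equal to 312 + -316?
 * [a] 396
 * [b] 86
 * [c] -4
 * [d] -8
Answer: c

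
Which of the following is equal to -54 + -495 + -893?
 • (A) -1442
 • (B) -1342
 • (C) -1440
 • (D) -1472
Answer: A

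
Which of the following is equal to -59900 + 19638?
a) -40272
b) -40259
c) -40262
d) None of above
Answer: c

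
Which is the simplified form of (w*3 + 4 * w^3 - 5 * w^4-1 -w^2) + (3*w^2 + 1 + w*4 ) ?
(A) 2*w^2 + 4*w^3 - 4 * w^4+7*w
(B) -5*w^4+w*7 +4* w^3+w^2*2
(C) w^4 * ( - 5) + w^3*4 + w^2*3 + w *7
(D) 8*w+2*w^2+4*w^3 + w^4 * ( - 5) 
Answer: B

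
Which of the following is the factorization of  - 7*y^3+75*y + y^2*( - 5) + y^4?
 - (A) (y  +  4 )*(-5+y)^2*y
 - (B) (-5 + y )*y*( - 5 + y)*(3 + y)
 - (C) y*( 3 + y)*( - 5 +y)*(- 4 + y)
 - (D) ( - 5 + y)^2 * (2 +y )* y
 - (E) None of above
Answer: B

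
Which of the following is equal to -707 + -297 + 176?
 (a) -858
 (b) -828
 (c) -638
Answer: b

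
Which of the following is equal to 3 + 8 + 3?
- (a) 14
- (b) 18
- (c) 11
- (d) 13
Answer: a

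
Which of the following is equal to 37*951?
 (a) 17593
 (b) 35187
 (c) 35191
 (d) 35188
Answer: b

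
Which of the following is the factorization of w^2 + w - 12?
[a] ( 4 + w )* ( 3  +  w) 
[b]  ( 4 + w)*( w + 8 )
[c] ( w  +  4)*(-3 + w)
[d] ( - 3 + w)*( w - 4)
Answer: c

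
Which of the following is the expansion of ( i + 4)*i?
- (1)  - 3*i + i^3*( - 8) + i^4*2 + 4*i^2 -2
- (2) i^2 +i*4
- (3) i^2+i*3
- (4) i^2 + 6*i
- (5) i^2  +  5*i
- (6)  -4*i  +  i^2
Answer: 2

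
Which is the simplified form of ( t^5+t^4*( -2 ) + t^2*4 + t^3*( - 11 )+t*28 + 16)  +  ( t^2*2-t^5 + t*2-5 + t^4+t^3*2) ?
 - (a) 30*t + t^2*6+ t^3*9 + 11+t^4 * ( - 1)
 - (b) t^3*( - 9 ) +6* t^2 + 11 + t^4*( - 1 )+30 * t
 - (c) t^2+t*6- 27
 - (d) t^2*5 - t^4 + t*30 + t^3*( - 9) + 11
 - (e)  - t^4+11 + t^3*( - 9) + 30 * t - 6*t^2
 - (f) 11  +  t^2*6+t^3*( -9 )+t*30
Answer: b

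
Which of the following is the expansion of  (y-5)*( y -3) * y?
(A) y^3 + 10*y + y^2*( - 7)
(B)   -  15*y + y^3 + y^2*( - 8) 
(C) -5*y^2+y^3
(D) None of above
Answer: D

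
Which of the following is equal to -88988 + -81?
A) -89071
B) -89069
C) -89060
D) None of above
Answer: B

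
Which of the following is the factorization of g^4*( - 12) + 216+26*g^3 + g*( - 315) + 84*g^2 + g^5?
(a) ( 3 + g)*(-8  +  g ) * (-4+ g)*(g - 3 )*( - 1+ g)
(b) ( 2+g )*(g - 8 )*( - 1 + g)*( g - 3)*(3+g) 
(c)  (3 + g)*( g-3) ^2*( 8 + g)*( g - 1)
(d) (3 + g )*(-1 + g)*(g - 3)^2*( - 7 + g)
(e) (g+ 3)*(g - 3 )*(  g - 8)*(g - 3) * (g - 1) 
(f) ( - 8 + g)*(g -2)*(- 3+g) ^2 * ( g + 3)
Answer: e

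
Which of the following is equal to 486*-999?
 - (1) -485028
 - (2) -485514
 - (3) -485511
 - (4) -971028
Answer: 2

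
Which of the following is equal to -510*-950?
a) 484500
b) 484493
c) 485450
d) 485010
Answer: a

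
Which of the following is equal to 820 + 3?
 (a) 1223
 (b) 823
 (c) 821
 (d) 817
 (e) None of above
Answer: b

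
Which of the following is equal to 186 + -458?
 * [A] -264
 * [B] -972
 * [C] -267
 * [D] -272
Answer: D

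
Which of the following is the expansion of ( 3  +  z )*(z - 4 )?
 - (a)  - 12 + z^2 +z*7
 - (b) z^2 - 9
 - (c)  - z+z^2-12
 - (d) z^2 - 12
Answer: c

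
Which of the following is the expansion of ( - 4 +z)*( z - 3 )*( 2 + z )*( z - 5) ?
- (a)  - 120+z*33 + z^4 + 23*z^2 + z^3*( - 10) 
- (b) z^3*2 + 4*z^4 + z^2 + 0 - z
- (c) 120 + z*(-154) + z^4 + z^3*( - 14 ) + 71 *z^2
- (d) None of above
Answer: d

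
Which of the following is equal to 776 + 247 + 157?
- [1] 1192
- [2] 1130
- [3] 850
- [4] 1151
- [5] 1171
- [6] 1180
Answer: 6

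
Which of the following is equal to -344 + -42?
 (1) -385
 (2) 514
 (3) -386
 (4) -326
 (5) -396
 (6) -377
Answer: 3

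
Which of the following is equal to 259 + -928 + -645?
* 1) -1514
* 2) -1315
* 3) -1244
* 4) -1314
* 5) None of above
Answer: 4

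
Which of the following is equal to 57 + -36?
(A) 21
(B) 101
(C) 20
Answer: A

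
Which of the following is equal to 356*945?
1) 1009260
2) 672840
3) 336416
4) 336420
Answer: 4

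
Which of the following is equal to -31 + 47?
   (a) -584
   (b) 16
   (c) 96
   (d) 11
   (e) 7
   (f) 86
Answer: b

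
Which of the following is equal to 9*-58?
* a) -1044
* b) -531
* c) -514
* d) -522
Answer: d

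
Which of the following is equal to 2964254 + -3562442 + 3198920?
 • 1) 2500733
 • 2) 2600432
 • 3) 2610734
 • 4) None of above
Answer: 4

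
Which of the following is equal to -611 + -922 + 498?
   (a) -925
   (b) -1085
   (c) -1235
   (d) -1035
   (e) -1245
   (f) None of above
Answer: d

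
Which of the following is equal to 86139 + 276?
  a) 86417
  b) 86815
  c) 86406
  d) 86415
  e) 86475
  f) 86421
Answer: d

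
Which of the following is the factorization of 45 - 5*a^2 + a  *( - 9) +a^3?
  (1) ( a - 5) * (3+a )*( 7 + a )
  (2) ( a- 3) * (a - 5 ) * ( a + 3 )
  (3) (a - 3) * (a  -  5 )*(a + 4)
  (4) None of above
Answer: 2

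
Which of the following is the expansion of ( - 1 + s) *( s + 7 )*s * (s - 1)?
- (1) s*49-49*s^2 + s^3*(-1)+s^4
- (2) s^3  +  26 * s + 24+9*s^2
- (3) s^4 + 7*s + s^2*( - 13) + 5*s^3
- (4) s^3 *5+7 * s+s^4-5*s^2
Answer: 3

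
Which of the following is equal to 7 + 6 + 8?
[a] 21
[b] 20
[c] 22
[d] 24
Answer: a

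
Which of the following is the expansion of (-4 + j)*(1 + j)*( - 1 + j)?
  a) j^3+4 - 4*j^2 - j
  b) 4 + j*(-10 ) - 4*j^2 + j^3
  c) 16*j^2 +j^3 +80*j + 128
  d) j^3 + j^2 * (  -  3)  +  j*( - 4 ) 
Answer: a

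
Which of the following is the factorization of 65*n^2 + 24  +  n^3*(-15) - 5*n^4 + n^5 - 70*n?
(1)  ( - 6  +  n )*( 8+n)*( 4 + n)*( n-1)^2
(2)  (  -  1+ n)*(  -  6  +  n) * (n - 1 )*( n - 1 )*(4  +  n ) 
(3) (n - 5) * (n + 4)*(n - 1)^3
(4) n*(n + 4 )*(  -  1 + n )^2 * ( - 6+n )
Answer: 2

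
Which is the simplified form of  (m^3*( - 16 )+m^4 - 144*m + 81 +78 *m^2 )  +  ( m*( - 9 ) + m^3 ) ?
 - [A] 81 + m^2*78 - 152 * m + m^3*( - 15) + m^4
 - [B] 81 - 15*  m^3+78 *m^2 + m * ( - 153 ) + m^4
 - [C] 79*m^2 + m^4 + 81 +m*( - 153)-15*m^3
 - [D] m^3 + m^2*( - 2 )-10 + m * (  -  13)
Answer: B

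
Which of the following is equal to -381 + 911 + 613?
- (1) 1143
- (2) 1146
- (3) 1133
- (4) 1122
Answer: 1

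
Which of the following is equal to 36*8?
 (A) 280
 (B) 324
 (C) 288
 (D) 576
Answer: C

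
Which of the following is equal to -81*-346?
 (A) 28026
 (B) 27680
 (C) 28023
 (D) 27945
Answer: A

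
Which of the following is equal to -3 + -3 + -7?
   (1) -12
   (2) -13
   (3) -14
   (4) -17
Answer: 2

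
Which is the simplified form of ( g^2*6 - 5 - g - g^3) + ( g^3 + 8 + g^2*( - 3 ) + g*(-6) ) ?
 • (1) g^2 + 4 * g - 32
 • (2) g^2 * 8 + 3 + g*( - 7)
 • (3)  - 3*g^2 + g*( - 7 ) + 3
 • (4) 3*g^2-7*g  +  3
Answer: 4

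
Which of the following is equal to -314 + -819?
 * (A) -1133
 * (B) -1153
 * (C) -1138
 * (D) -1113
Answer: A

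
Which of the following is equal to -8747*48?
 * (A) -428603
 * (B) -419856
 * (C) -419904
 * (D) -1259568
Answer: B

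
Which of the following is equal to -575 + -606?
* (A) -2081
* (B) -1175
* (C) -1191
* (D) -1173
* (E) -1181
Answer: E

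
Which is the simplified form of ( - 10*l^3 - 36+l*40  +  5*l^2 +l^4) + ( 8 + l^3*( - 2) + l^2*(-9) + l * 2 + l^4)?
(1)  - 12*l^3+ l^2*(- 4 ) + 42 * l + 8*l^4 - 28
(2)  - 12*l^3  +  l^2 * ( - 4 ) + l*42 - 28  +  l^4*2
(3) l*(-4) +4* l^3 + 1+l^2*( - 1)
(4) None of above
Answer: 2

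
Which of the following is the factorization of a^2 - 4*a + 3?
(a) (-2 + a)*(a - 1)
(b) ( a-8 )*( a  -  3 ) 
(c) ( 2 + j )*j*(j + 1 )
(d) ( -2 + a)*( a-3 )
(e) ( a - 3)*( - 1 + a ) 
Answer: e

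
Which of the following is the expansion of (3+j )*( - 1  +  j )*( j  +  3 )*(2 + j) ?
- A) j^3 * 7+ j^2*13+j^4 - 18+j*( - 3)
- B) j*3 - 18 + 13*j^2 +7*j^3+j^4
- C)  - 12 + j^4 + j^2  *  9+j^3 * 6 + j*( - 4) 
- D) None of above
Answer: A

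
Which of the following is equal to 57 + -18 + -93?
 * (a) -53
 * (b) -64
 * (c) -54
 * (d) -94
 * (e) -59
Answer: c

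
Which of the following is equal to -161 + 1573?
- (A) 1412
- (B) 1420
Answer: A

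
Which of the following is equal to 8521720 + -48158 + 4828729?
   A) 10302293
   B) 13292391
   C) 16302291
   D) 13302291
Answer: D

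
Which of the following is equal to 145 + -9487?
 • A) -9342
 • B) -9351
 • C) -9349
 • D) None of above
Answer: A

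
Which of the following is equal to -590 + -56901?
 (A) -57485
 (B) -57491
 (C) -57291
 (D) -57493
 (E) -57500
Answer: B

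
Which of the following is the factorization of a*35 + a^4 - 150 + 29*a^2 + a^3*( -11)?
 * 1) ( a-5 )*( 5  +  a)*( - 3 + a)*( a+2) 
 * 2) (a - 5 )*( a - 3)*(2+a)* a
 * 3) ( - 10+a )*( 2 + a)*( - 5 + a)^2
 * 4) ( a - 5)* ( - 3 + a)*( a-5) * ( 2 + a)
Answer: 4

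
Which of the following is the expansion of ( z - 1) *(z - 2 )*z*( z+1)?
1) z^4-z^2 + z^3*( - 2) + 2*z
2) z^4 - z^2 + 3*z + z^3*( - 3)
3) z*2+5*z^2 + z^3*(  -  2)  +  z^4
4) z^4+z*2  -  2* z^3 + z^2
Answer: 1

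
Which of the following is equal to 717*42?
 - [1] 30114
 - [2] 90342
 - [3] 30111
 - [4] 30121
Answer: 1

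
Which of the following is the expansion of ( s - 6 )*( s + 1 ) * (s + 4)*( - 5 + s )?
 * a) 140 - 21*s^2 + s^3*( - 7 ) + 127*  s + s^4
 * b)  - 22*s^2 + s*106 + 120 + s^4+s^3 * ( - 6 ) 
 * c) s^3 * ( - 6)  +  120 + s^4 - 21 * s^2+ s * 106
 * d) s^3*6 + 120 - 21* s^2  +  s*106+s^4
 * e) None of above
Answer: c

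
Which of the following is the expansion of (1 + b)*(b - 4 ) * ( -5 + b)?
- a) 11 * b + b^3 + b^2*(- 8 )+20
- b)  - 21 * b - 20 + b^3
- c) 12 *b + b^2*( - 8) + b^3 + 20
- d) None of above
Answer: a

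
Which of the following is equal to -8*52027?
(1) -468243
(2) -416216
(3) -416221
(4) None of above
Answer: 2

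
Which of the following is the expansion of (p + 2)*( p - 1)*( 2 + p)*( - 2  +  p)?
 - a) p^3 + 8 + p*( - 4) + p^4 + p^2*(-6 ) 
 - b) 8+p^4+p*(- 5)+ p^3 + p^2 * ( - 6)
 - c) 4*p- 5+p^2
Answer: a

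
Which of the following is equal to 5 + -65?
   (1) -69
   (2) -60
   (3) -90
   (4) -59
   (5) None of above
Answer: 2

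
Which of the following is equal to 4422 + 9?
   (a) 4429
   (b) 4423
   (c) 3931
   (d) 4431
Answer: d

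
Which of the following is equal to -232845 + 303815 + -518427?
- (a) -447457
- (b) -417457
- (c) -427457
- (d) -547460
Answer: a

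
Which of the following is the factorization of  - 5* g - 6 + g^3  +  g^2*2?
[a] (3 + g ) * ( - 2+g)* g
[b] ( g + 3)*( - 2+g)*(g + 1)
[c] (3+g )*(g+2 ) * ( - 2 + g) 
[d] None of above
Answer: b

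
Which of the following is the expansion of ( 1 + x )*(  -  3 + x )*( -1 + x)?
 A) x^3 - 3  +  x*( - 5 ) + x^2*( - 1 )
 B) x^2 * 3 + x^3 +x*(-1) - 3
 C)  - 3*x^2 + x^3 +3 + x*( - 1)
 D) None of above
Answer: C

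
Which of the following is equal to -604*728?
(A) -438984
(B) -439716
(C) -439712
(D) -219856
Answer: C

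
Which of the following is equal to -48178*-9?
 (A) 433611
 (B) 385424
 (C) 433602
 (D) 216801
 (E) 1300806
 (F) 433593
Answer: C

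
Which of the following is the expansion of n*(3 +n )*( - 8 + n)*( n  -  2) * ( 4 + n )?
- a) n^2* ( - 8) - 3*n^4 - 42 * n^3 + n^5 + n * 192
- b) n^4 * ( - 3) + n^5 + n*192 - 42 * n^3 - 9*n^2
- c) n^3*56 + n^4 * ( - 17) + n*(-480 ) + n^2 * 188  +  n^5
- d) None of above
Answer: a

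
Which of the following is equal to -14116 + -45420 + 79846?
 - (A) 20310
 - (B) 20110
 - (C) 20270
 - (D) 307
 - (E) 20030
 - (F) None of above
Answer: A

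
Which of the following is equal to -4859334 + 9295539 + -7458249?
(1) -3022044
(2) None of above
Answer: 1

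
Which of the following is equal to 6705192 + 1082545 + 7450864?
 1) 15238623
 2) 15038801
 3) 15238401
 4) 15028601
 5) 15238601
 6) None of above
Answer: 5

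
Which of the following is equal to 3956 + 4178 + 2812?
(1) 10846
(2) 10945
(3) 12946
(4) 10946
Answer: 4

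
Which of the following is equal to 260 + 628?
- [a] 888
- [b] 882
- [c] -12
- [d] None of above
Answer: a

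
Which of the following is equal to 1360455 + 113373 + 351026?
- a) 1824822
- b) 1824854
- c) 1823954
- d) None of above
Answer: b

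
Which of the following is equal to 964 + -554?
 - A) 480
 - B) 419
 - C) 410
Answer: C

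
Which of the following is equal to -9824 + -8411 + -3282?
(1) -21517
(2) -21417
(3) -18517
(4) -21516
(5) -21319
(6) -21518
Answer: 1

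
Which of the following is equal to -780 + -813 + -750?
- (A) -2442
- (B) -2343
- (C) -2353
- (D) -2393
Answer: B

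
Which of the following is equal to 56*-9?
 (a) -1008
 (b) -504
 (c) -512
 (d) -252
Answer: b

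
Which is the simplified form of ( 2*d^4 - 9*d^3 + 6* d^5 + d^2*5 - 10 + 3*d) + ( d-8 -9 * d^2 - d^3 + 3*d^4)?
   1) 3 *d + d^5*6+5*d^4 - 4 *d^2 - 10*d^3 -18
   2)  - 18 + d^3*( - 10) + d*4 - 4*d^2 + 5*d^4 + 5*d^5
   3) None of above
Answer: 3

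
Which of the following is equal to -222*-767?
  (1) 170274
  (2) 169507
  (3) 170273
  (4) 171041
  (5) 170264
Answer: 1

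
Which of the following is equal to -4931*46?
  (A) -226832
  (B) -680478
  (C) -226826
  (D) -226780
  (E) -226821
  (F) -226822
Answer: C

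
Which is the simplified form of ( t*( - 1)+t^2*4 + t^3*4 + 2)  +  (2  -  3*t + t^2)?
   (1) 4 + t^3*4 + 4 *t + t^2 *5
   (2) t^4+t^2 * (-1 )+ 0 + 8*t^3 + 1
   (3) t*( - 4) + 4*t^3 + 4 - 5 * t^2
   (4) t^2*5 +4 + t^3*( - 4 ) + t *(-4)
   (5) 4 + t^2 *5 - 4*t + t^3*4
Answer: 5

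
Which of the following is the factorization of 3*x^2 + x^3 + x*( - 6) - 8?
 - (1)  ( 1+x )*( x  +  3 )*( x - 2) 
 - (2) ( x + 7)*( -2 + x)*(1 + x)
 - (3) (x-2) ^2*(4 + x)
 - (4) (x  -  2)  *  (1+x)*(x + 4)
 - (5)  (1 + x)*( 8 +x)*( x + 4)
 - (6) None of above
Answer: 4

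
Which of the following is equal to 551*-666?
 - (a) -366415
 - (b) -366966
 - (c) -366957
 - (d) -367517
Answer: b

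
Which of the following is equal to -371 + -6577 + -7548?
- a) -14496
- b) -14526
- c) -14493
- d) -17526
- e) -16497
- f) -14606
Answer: a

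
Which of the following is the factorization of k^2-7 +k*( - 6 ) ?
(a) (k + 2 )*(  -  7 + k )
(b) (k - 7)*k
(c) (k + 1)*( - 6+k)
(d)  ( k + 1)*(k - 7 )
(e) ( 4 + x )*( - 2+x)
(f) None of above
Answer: d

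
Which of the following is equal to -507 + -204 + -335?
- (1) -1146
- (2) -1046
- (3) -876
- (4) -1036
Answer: 2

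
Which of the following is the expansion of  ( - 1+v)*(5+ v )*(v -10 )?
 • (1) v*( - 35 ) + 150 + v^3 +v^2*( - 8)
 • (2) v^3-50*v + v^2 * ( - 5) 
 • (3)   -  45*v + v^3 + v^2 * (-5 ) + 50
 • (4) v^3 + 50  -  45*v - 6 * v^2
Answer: 4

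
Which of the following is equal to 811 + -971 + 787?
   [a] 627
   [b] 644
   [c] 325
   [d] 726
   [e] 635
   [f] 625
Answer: a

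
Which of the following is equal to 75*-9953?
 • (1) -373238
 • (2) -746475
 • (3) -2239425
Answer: 2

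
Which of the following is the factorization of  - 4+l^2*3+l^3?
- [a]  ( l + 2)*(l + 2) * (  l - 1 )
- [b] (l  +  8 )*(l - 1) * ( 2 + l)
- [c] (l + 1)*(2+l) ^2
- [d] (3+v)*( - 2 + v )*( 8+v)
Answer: a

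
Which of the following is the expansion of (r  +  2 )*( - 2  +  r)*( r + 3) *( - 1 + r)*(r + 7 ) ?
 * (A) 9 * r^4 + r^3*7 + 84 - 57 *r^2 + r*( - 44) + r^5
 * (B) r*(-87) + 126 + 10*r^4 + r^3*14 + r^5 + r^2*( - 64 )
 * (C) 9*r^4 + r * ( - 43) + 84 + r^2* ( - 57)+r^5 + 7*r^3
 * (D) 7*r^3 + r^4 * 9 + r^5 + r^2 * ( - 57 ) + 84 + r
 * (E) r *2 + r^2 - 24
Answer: A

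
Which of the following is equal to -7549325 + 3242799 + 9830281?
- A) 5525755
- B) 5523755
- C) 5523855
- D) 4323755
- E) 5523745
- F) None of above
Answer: B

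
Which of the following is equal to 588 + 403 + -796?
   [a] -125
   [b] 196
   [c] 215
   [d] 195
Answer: d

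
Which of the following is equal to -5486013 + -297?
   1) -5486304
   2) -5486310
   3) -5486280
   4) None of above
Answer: 2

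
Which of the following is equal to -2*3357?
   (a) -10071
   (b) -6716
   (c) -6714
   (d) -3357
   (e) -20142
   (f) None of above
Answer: c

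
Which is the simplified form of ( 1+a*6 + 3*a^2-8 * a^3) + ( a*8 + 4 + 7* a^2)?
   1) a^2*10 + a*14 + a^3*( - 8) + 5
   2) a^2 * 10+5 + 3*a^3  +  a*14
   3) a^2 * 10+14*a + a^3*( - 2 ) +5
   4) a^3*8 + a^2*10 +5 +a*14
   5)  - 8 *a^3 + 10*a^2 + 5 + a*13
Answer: 1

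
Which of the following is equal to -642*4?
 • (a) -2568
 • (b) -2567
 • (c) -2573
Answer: a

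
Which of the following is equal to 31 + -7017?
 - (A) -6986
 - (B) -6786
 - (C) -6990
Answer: A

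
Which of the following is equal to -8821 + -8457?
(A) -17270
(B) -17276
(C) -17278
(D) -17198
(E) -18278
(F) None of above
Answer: C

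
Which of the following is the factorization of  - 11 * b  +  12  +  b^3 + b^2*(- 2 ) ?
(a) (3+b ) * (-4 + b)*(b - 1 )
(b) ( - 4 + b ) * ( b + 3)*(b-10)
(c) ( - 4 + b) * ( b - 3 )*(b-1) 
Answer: a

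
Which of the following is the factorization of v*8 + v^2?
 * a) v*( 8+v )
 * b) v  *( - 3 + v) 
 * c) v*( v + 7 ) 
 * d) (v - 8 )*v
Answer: a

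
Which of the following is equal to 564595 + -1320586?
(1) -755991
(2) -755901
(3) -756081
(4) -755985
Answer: 1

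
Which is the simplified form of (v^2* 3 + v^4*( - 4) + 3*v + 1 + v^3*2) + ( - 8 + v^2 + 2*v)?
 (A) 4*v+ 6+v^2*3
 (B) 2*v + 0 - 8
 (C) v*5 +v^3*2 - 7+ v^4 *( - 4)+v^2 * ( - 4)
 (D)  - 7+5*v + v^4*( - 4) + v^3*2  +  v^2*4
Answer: D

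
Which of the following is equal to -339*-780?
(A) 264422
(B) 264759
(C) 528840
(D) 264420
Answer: D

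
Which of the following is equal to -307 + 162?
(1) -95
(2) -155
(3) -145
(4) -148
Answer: 3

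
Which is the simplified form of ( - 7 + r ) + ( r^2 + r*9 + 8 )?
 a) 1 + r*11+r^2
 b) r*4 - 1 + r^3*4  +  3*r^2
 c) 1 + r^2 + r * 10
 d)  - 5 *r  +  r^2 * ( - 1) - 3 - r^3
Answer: c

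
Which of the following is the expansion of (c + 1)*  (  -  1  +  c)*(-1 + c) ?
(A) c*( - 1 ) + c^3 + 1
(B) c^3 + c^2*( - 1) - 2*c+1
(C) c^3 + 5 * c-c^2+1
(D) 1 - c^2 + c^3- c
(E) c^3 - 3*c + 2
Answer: D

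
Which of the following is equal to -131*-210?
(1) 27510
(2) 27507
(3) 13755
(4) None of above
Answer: 1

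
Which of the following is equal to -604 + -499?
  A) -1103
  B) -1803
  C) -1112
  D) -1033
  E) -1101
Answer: A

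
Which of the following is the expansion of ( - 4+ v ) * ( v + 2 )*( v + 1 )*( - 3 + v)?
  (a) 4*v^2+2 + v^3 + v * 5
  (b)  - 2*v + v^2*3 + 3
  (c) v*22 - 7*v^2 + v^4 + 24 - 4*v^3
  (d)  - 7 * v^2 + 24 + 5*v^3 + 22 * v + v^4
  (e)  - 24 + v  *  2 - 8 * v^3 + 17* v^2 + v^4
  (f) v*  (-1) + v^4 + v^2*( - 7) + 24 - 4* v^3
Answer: c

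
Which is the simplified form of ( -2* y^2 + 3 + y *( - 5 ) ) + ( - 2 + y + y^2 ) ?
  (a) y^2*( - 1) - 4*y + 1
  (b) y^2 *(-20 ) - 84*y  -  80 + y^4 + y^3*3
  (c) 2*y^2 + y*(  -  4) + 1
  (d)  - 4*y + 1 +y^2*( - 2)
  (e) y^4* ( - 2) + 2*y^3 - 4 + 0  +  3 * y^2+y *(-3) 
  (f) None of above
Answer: a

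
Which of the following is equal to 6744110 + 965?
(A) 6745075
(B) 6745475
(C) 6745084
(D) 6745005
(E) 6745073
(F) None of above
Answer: A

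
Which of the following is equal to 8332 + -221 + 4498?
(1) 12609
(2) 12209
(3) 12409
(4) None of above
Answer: 1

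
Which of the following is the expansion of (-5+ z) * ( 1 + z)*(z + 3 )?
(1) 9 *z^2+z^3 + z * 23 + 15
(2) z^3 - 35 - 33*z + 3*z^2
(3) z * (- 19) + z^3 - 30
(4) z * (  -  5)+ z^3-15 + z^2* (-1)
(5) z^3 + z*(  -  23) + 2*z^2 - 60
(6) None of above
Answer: 6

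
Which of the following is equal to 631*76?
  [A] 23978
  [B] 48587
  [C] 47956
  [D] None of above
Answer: C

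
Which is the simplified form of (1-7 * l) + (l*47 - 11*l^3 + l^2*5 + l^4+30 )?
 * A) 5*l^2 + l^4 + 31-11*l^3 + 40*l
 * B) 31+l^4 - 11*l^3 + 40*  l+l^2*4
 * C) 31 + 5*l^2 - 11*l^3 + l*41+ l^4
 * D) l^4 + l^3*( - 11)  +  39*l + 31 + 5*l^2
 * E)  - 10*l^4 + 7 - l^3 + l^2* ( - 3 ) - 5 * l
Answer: A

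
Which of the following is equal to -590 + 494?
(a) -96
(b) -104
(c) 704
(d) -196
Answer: a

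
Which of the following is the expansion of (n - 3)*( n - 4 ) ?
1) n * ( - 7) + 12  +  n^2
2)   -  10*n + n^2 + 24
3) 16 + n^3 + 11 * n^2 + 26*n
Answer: 1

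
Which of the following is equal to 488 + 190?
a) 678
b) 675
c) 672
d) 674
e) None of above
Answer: a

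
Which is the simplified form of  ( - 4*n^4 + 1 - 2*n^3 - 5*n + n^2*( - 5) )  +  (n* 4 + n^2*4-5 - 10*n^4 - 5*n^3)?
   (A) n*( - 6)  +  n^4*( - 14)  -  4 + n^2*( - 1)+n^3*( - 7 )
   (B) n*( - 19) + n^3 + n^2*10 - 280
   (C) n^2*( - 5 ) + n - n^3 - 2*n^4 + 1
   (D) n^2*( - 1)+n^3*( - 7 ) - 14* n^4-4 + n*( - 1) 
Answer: D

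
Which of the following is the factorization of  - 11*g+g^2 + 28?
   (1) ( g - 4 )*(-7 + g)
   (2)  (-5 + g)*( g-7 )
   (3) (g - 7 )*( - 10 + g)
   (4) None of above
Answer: 1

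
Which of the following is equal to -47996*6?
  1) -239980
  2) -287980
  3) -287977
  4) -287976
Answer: 4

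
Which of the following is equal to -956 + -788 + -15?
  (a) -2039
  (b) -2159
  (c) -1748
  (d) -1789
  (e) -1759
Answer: e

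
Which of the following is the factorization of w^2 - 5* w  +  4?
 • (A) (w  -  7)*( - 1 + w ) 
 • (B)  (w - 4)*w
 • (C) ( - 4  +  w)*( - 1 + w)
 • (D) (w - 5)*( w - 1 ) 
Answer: C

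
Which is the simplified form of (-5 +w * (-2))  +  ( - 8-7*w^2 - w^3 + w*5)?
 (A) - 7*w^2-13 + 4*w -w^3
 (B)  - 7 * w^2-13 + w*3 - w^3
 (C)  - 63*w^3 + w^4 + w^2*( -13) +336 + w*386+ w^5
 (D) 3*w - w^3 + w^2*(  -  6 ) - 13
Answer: B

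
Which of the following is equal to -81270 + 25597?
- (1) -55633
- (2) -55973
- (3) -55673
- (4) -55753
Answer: 3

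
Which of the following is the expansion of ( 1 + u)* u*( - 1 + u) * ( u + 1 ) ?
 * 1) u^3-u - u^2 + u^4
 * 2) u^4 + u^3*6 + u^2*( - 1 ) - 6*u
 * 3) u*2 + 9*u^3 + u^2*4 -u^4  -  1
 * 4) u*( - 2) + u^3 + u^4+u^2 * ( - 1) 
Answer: 1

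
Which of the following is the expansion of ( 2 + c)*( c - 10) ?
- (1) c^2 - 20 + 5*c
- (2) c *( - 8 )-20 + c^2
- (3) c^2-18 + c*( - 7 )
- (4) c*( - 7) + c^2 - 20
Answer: 2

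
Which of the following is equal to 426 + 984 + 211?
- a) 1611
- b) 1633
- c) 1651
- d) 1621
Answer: d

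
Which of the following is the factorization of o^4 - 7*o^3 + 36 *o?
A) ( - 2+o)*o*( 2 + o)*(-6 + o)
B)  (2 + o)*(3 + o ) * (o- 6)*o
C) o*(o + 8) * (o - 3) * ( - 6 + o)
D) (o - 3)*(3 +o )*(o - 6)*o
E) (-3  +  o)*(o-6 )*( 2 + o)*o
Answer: E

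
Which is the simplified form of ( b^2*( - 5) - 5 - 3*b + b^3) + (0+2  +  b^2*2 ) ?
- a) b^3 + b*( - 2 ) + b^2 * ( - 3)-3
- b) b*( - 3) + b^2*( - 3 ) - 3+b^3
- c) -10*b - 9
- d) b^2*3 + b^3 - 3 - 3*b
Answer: b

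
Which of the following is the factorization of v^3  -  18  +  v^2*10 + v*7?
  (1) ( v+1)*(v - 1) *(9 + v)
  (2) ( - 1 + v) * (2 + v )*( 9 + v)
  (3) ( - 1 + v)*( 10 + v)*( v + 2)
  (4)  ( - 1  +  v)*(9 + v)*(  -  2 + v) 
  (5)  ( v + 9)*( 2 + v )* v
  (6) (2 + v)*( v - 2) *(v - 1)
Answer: 2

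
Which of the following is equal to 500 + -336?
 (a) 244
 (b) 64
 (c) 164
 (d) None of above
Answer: c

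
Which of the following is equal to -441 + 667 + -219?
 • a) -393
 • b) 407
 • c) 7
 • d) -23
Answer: c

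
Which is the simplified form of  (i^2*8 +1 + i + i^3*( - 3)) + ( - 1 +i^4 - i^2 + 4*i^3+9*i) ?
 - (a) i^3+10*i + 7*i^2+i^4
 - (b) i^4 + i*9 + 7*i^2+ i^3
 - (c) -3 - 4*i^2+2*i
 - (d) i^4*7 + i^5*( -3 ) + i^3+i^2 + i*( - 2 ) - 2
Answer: a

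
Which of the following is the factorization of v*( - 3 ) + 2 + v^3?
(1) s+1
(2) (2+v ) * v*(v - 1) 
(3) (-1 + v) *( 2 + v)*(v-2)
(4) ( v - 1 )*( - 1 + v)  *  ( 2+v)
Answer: 4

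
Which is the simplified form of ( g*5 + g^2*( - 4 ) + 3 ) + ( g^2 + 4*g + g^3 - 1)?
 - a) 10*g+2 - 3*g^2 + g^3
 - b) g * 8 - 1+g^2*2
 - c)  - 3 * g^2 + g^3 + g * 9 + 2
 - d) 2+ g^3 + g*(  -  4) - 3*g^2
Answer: c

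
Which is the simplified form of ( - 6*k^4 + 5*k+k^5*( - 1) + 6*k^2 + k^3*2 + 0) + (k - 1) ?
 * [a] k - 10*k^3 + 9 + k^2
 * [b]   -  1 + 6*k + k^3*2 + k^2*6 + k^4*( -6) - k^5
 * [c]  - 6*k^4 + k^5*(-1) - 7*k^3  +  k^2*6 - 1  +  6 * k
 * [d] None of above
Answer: b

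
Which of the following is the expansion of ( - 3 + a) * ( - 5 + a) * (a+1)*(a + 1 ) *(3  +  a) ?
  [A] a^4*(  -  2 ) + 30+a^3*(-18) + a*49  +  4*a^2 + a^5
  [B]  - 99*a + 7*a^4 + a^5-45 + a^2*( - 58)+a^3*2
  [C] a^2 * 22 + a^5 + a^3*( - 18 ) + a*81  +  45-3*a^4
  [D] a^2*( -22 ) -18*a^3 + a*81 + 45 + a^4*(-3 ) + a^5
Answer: C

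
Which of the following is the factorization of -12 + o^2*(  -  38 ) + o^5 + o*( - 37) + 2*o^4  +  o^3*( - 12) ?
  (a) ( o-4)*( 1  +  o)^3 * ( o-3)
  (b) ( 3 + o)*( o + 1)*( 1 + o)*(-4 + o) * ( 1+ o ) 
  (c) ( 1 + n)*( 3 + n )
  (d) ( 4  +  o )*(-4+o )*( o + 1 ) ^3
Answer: b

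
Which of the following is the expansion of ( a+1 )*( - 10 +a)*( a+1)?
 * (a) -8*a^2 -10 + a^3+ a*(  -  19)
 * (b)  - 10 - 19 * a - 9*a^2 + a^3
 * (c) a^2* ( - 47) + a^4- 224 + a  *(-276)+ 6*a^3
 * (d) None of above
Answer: a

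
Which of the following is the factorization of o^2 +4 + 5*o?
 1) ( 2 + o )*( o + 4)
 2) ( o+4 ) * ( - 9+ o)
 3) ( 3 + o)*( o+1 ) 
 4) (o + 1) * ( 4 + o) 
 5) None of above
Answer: 4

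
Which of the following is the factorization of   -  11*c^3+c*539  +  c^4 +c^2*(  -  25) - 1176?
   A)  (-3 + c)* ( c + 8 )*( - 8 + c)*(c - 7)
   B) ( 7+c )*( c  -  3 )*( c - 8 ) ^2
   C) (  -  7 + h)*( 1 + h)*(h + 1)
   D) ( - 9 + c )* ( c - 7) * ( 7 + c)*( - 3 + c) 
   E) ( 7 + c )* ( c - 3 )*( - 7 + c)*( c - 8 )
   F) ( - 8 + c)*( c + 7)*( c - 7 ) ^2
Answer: E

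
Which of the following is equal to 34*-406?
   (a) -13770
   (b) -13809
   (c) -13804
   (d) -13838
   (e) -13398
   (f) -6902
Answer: c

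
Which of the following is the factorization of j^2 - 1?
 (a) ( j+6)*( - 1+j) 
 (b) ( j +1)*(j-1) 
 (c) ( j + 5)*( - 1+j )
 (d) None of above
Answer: b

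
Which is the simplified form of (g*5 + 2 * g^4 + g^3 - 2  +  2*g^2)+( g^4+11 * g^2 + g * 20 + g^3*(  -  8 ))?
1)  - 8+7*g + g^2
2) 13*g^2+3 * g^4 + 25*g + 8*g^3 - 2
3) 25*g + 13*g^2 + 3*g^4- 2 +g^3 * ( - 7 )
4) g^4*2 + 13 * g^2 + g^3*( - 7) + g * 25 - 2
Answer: 3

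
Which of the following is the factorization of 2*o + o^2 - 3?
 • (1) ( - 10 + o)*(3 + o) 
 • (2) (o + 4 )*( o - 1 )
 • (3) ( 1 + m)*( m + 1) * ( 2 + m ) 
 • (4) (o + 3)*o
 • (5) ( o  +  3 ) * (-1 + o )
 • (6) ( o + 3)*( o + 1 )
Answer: 5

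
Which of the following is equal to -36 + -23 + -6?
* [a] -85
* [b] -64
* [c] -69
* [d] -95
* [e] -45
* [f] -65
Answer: f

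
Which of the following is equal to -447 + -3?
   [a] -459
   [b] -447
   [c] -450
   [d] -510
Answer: c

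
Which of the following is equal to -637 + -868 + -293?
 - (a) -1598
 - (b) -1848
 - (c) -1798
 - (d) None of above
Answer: c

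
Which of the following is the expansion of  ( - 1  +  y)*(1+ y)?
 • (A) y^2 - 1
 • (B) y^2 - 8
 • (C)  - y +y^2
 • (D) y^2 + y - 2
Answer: A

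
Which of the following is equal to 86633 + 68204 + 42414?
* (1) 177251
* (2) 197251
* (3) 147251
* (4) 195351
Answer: 2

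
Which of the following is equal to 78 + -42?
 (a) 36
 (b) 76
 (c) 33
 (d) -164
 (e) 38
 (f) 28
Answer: a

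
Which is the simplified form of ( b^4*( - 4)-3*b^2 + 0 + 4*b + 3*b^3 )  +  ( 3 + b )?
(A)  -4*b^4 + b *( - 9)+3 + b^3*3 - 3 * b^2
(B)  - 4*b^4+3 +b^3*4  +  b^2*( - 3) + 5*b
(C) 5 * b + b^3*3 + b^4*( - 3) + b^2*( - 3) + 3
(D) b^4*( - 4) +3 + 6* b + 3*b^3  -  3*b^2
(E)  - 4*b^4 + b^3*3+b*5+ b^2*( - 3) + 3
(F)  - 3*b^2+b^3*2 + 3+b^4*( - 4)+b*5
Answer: E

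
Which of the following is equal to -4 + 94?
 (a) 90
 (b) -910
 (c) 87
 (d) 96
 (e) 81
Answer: a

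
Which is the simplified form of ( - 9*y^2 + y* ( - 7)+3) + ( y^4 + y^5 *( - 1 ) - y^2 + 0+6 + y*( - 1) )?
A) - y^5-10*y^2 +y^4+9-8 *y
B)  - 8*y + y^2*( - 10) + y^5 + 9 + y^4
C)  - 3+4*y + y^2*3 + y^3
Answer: A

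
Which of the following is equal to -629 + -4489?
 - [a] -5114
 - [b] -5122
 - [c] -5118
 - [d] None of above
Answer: c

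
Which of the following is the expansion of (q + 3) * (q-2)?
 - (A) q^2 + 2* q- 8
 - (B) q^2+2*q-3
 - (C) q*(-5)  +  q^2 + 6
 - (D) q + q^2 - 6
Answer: D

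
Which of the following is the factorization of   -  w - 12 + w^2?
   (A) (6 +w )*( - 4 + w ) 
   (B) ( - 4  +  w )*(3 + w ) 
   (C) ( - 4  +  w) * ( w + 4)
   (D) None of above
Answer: B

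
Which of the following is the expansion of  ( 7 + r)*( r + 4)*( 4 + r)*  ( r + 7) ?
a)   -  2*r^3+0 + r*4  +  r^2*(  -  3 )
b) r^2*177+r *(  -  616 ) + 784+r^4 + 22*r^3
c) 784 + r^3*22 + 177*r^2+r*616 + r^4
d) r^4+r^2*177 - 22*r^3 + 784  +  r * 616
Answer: c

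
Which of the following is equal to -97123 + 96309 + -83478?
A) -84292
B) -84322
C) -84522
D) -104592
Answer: A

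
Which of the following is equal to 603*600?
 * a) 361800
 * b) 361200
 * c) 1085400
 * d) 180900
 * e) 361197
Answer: a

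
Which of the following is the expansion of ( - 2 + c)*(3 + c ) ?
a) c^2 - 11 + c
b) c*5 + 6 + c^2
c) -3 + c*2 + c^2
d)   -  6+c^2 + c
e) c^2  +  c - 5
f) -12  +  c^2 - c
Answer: d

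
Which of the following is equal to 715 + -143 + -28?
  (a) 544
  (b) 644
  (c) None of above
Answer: a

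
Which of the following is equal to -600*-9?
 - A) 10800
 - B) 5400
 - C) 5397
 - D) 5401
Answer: B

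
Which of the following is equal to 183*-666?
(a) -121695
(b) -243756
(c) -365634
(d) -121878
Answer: d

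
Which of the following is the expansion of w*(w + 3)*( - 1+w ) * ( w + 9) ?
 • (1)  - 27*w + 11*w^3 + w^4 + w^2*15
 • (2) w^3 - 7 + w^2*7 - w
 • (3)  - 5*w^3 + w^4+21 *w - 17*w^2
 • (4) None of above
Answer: 1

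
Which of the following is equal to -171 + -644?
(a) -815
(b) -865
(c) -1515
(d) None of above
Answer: a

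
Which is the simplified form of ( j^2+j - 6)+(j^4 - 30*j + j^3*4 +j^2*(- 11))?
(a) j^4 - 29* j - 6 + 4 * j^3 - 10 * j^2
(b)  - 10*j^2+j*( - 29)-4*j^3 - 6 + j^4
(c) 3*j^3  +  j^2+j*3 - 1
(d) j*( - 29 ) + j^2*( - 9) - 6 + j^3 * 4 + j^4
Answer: a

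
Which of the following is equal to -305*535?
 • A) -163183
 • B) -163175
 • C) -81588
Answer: B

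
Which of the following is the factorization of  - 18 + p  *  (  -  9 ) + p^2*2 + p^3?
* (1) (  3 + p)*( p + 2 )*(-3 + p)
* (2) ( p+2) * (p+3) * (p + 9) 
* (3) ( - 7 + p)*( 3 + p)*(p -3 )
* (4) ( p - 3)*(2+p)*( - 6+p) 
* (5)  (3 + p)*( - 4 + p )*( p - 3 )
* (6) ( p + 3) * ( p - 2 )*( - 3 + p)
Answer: 1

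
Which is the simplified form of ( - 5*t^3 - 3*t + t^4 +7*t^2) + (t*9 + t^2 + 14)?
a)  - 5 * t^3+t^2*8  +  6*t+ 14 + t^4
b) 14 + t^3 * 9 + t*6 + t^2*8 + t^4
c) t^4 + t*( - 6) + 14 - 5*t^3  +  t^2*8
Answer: a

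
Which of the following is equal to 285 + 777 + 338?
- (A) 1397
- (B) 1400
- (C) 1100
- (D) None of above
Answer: B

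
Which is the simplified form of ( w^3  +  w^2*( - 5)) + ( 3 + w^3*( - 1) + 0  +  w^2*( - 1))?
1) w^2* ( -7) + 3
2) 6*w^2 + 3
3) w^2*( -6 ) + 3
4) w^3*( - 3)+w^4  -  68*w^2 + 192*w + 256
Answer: 3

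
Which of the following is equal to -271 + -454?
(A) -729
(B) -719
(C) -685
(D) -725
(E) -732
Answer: D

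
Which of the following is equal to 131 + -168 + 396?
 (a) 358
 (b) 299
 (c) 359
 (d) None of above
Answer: c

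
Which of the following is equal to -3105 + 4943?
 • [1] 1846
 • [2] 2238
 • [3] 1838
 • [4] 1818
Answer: 3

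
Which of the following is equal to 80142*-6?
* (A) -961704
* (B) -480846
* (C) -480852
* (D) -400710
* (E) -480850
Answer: C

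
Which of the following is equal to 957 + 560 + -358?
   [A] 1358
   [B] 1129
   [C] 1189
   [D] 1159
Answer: D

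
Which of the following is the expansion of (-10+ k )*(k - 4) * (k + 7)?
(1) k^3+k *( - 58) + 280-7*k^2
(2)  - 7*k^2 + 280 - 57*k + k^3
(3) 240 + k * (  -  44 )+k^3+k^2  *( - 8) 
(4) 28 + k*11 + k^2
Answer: 1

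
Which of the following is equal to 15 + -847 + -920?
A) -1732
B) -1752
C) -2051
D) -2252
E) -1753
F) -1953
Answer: B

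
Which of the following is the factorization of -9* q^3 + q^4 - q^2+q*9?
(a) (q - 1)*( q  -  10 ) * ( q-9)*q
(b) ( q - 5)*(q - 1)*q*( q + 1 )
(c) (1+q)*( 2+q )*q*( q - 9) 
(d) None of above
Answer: d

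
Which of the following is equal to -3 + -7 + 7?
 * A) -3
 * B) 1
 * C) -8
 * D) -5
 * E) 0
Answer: A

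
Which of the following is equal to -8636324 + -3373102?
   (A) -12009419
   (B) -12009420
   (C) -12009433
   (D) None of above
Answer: D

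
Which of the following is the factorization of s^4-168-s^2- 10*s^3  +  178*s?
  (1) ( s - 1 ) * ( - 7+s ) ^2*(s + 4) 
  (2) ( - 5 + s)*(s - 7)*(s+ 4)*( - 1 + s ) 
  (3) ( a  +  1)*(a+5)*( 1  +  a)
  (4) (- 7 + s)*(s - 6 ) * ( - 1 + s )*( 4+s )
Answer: 4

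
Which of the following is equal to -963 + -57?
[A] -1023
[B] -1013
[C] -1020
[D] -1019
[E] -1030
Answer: C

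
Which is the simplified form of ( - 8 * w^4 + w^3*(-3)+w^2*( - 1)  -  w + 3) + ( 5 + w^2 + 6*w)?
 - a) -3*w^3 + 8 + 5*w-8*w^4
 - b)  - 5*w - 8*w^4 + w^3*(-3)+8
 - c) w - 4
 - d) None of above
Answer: a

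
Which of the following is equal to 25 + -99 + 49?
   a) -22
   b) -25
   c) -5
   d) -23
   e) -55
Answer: b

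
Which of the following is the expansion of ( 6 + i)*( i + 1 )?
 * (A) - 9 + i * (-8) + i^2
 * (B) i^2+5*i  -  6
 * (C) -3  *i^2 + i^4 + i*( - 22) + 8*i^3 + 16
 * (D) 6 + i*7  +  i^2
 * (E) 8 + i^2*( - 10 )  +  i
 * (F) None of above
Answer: D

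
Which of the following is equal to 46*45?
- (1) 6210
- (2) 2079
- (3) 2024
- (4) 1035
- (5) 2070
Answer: 5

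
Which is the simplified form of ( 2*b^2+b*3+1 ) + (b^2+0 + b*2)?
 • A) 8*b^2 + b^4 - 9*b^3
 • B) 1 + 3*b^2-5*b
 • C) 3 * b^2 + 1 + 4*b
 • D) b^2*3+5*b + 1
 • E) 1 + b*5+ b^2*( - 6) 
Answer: D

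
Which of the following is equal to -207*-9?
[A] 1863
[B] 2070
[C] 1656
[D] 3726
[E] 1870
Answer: A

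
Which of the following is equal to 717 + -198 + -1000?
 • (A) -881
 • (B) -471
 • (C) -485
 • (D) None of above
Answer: D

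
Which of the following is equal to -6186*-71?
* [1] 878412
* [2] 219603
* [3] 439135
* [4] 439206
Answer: 4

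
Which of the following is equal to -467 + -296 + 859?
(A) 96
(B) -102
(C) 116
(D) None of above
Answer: A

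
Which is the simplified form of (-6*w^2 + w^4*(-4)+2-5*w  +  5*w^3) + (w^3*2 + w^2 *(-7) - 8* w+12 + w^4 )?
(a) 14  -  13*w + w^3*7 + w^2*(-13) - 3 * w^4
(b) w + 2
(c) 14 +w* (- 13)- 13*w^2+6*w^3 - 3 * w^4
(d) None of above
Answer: a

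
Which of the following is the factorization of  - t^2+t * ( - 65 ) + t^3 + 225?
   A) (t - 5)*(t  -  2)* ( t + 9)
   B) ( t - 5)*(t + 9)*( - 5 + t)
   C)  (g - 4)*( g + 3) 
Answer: B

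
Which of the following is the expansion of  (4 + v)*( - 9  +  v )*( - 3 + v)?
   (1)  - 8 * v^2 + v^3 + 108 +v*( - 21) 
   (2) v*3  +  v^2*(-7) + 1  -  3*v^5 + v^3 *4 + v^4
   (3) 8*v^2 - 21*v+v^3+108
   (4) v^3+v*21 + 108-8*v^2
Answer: 1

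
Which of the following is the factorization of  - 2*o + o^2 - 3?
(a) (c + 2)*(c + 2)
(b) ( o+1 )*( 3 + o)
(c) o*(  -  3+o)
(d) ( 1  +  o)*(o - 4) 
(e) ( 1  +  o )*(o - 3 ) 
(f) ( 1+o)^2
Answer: e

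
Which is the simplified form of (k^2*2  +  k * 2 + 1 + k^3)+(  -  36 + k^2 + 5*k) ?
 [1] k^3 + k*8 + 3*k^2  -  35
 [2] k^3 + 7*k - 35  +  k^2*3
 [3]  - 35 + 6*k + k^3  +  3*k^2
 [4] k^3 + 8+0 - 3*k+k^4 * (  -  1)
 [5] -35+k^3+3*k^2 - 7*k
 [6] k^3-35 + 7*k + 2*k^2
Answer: 2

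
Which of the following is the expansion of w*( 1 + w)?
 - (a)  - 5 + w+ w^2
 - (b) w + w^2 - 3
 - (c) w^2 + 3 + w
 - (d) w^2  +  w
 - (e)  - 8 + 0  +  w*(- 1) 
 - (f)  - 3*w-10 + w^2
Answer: d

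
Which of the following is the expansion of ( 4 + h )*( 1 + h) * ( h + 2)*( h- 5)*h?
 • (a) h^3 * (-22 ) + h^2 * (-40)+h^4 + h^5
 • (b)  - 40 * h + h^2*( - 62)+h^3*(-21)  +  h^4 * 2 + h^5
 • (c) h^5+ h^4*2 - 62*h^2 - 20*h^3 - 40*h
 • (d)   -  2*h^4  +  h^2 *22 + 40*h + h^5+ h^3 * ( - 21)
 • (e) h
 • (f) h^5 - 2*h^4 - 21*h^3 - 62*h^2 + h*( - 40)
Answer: b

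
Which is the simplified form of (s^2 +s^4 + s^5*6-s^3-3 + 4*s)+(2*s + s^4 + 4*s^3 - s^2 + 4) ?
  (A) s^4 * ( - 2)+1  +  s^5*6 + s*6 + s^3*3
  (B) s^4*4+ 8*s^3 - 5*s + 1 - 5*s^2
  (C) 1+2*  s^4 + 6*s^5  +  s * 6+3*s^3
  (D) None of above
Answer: C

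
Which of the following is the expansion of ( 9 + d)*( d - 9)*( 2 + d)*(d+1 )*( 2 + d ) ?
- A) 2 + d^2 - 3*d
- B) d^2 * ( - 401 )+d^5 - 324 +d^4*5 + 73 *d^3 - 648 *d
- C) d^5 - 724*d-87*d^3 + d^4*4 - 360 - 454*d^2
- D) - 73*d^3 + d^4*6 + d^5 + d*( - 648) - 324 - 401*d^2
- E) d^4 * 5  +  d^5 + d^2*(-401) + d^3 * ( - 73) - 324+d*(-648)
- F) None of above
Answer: E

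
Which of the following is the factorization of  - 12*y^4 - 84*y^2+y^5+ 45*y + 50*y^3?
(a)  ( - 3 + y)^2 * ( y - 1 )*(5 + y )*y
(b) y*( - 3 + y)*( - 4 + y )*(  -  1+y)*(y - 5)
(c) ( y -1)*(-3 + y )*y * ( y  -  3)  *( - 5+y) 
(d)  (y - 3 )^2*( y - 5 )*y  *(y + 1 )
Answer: c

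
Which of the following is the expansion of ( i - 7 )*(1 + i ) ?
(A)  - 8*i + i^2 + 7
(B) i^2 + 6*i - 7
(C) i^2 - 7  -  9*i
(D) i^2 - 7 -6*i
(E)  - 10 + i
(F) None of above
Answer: D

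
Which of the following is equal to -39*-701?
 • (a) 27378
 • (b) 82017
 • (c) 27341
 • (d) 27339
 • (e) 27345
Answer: d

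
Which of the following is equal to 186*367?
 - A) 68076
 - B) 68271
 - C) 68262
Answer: C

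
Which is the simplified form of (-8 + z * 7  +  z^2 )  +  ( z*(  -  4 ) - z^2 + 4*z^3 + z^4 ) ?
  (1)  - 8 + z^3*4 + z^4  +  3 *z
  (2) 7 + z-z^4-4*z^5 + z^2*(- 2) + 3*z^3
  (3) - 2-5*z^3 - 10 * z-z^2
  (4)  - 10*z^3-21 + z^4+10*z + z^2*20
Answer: 1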